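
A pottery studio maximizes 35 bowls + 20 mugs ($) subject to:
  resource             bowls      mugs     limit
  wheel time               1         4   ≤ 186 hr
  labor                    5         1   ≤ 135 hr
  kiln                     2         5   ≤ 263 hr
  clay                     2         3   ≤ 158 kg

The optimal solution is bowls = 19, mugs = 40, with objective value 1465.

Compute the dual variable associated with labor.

Check each constraint at x*: wheel time 179/186 (slack 7); labor 135/135 (tight); kiln 238/263 (slack 25); clay 158/158 (tight).
By complementary slackness, y = 0 for the non-binding constraints.
The binding rows give the dual system: 5·y_labor + 2·y_clay = 35 and 1·y_labor + 3·y_clay = 20.
→ y_labor = 5 and y_clay = 5.
Shadow price of labor = 5.

5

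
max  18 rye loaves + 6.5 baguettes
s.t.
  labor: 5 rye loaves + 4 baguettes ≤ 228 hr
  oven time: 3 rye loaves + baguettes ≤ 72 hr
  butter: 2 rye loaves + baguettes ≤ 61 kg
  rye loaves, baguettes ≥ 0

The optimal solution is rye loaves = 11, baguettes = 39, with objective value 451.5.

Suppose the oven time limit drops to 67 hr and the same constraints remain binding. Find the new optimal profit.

Check each constraint at x*: labor 211/228 (slack 17); oven time 72/72 (tight); butter 61/61 (tight).
Slack constraints have shadow price 0 (complementary slackness).
Dual feasibility on the basic columns requires 3·y_oven time + 2·y_butter = 18, 1·y_oven time + 1·y_butter = 6.5.
Solving: y_oven time = 5, y_butter = 1.5.
Δz = y_oven time·Δb = 5 × (-5) = -25, so new z* = 451.5 − 25 = 426.5.

426.5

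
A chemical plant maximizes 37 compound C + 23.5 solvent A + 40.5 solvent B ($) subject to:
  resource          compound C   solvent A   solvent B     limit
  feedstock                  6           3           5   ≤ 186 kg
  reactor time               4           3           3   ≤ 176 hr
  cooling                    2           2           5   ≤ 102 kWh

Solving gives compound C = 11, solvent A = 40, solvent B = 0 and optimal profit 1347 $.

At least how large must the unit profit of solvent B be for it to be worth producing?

Binding: feedstock and cooling. Non-binding: reactor time (12 unused).
Since reactor time is not tight, its dual is 0.
The binding rows give the dual system: 6·y_feedstock + 2·y_cooling = 37 and 3·y_feedstock + 2·y_cooling = 23.5.
This yields shadow prices y_feedstock = 4.5, y_cooling = 5.
solvent B enters the basis when its profit ≥ yᵀa₃ = 4.5·5 + 5·5 = 47.5.

47.5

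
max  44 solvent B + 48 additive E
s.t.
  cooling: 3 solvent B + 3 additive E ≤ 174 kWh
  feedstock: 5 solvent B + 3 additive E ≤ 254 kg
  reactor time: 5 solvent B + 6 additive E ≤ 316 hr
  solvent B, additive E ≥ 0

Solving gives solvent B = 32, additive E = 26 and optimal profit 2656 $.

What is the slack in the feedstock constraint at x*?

16

feedstock used = 5·32 + 3·26 = 238; slack = 254 − 238 = 16.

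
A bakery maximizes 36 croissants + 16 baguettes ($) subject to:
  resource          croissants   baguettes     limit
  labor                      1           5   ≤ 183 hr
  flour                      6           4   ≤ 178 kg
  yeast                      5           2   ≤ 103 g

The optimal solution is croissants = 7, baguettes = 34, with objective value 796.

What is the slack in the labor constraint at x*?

6

labor used = 1·7 + 5·34 = 177; slack = 183 − 177 = 6.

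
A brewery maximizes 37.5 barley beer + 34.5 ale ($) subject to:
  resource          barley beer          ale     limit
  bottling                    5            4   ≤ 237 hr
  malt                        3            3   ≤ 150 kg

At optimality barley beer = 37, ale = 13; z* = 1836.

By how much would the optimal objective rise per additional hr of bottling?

3

At the optimum: bottling uses 237 of 237 (binding); malt uses 150 of 150 (binding).
From A_Bᵀ y = c: 5·y_bottling + 3·y_malt = 37.5; 4·y_bottling + 3·y_malt = 34.5.
This yields shadow prices y_bottling = 3, y_malt = 7.5.
Shadow price of bottling = 3.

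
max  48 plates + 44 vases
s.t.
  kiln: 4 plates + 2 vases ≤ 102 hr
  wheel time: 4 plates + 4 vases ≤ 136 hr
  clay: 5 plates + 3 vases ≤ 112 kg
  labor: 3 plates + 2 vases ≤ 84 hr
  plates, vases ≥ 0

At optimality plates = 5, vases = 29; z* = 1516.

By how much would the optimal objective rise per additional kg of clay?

2

Binding: wheel time and clay. Non-binding: kiln (24 unused), labor (11 unused).
Since kiln, labor are not tight, their duals are 0.
From A_Bᵀ y = c: 4·y_wheel time + 5·y_clay = 48; 4·y_wheel time + 3·y_clay = 44.
→ y_wheel time = 9.5 and y_clay = 2.
Shadow price of clay = 2.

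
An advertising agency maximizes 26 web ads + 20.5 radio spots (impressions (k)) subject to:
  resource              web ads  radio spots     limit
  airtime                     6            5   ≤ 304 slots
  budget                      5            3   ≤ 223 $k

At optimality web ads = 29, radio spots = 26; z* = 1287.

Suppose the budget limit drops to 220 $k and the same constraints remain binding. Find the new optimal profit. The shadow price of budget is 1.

1284

Δb = -3, so new z* = 1287 + (1)·(-3) = 1287 − 3 = 1284.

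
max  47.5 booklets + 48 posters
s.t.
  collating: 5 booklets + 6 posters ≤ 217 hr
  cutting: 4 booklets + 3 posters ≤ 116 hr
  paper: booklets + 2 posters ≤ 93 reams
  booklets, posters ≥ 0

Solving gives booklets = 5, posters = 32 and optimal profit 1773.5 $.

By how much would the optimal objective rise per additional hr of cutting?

Check each constraint at x*: collating 217/217 (tight); cutting 116/116 (tight); paper 69/93 (slack 24).
By complementary slackness, y = 0 for the non-binding constraint.
The binding rows give the dual system: 5·y_collating + 4·y_cutting = 47.5 and 6·y_collating + 3·y_cutting = 48.
→ y_collating = 5.5 and y_cutting = 5.
Shadow price of cutting = 5.

5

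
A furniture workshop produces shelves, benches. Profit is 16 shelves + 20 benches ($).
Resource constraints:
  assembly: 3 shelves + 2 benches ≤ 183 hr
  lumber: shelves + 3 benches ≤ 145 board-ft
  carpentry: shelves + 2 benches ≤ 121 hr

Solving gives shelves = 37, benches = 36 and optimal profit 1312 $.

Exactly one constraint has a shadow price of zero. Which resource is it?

carpentry

assembly: 183/183 (binding)
lumber: 145/145 (binding)
carpentry: 109/121 (slack 12)
By complementary slackness, a constraint with positive slack has shadow price 0 → carpentry.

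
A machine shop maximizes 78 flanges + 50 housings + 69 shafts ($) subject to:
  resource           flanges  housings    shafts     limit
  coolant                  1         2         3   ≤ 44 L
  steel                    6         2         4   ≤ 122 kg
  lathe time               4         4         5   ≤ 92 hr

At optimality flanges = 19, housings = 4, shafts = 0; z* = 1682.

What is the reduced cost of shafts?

Check each constraint at x*: coolant 27/44 (slack 17); steel 122/122 (tight); lathe time 92/92 (tight).
By complementary slackness, y = 0 for the non-binding constraint.
From A_Bᵀ y = c: 6·y_steel + 4·y_lathe time = 78; 2·y_steel + 4·y_lathe time = 50.
Solving: y_steel = 7, y_lathe time = 9.
Reduced cost of shafts: c₃ − yᵀa₃ = 69 − (7·4 + 9·5) = 69 − 73 = -4.

-4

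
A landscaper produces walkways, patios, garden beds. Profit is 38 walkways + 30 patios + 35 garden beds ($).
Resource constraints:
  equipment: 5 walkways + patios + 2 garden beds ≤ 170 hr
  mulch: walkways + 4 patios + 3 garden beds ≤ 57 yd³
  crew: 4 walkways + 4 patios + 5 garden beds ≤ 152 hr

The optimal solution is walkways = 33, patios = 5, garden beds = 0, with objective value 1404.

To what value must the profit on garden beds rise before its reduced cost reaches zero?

39

At the optimum: equipment uses 170 of 170 (binding); mulch uses 53 of 57 (slack = 4); crew uses 152 of 152 (binding).
Since mulch is not tight, its dual is 0.
From A_Bᵀ y = c: 5·y_equipment + 4·y_crew = 38; 1·y_equipment + 4·y_crew = 30.
Solving: y_equipment = 2, y_crew = 7.
garden beds enters the basis when its profit ≥ yᵀa₃ = 2·2 + 7·5 = 39.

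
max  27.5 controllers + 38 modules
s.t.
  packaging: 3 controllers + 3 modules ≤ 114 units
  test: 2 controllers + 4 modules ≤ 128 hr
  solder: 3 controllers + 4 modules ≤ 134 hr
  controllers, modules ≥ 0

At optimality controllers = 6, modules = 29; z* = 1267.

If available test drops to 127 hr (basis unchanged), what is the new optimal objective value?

Binding: test and solder. Non-binding: packaging (9 unused).
Slack constraints have shadow price 0 (complementary slackness).
From A_Bᵀ y = c: 2·y_test + 3·y_solder = 27.5; 4·y_test + 4·y_solder = 38.
This yields shadow prices y_test = 1, y_solder = 8.5.
Δz = y_test·Δb = 1 × (-1) = -1, so new z* = 1267 − 1 = 1266.

1266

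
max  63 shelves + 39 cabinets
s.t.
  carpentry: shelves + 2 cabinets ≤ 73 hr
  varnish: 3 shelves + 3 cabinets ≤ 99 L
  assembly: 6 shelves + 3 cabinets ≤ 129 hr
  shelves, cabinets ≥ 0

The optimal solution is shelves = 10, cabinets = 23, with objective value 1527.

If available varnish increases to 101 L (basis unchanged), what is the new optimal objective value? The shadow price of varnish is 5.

Δb = 2, so new z* = 1527 + (5)·(2) = 1527 + 10 = 1537.

1537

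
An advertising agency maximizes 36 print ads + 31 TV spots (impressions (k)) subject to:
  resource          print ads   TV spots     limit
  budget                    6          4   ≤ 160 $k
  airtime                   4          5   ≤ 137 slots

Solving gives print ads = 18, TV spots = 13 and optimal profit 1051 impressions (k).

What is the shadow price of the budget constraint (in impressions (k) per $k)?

At the optimum: budget uses 160 of 160 (binding); airtime uses 137 of 137 (binding).
From A_Bᵀ y = c: 6·y_budget + 4·y_airtime = 36; 4·y_budget + 5·y_airtime = 31.
This yields shadow prices y_budget = 4, y_airtime = 3.
Shadow price of budget = 4.

4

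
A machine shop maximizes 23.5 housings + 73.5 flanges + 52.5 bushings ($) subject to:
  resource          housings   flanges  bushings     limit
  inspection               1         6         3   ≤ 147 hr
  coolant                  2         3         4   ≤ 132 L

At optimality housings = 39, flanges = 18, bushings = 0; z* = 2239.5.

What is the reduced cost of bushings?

Both inspection and coolant are binding at x*.
From A_Bᵀ y = c: 1·y_inspection + 2·y_coolant = 23.5; 6·y_inspection + 3·y_coolant = 73.5.
Solving: y_inspection = 8.5, y_coolant = 7.5.
Reduced cost of bushings: c₃ − yᵀa₃ = 52.5 − (8.5·3 + 7.5·4) = 52.5 − 55.5 = -3.

-3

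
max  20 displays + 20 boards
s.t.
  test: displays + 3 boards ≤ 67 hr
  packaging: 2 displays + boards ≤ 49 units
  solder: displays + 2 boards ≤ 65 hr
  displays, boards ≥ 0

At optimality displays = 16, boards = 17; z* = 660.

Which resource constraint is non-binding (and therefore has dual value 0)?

solder

test: 67/67 (binding)
packaging: 49/49 (binding)
solder: 50/65 (slack 15)
By complementary slackness, a constraint with positive slack has shadow price 0 → solder.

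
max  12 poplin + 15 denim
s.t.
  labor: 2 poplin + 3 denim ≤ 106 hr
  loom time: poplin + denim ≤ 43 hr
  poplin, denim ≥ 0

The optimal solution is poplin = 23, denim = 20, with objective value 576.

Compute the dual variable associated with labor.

Check each constraint at x*: labor 106/106 (tight); loom time 43/43 (tight).
Dual feasibility on the basic columns requires 2·y_labor + 1·y_loom time = 12, 3·y_labor + 1·y_loom time = 15.
Solving: y_labor = 3, y_loom time = 6.
Shadow price of labor = 3.

3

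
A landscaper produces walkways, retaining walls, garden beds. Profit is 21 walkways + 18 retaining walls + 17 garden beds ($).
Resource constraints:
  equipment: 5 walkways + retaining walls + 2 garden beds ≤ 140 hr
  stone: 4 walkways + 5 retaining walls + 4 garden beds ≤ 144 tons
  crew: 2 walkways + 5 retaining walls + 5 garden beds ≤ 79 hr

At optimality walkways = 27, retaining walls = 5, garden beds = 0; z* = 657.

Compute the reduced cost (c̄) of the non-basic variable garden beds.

Check each constraint at x*: equipment 140/140 (tight); stone 133/144 (slack 11); crew 79/79 (tight).
Since stone is not tight, its dual is 0.
The binding rows give the dual system: 5·y_equipment + 2·y_crew = 21 and 1·y_equipment + 5·y_crew = 18.
Solving: y_equipment = 3, y_crew = 3.
Reduced cost of garden beds: c₃ − yᵀa₃ = 17 − (3·2 + 3·5) = 17 − 21 = -4.

-4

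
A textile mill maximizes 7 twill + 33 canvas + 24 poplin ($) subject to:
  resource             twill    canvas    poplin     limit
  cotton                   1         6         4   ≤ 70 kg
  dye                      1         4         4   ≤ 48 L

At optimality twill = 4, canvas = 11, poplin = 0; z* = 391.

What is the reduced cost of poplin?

-4

Both cotton and dye are binding at x*.
The binding rows give the dual system: 1·y_cotton + 1·y_dye = 7 and 6·y_cotton + 4·y_dye = 33.
→ y_cotton = 2.5 and y_dye = 4.5.
Reduced cost of poplin: c₃ − yᵀa₃ = 24 − (2.5·4 + 4.5·4) = 24 − 28 = -4.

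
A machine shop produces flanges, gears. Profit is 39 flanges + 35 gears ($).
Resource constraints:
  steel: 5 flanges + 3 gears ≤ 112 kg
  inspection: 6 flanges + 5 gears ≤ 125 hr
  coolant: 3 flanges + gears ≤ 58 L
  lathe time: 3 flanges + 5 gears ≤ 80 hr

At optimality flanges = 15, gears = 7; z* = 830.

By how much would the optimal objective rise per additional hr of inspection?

Binding: inspection and lathe time. Non-binding: steel (16 unused), coolant (6 unused).
By complementary slackness, y = 0 for the non-binding constraints.
The binding rows give the dual system: 6·y_inspection + 3·y_lathe time = 39 and 5·y_inspection + 5·y_lathe time = 35.
Solving: y_inspection = 6, y_lathe time = 1.
Shadow price of inspection = 6.

6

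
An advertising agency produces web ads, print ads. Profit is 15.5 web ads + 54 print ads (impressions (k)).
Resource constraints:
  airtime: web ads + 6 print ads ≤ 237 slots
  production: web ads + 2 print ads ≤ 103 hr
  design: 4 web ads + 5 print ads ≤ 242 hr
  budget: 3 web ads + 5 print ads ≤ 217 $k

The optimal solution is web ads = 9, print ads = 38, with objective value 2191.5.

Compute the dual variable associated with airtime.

6.5

At the optimum: airtime uses 237 of 237 (binding); production uses 85 of 103 (slack = 18); design uses 226 of 242 (slack = 16); budget uses 217 of 217 (binding).
By complementary slackness, y = 0 for the non-binding constraints.
The binding rows give the dual system: 1·y_airtime + 3·y_budget = 15.5 and 6·y_airtime + 5·y_budget = 54.
This yields shadow prices y_airtime = 6.5, y_budget = 3.
Shadow price of airtime = 6.5.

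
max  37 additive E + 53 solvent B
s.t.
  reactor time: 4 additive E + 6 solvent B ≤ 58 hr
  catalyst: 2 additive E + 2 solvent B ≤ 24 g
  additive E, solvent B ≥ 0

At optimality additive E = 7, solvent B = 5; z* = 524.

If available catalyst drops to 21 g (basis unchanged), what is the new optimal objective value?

516.5

At the optimum: reactor time uses 58 of 58 (binding); catalyst uses 24 of 24 (binding).
From A_Bᵀ y = c: 4·y_reactor time + 2·y_catalyst = 37; 6·y_reactor time + 2·y_catalyst = 53.
This yields shadow prices y_reactor time = 8, y_catalyst = 2.5.
Δz = y_catalyst·Δb = 2.5 × (-3) = -7.5, so new z* = 524 − 7.5 = 516.5.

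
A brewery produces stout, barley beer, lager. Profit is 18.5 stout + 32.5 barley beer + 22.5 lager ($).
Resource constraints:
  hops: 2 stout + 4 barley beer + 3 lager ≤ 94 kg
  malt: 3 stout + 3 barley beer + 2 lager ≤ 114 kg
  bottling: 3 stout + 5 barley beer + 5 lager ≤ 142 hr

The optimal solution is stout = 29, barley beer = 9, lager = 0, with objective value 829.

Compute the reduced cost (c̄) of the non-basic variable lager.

-1.5

Binding: hops and malt. Non-binding: bottling (10 unused).
Slack constraints have shadow price 0 (complementary slackness).
The binding rows give the dual system: 2·y_hops + 3·y_malt = 18.5 and 4·y_hops + 3·y_malt = 32.5.
This yields shadow prices y_hops = 7, y_malt = 1.5.
Reduced cost of lager: c₃ − yᵀa₃ = 22.5 − (7·3 + 1.5·2) = 22.5 − 24 = -1.5.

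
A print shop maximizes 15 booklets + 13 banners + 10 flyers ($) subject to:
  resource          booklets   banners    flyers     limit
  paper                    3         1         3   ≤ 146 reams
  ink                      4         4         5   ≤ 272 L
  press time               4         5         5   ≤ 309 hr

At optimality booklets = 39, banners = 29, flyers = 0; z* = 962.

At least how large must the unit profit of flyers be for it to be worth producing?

18

Check each constraint at x*: paper 146/146 (tight); ink 272/272 (tight); press time 301/309 (slack 8).
Slack constraints have shadow price 0 (complementary slackness).
The binding rows give the dual system: 3·y_paper + 4·y_ink = 15 and 1·y_paper + 4·y_ink = 13.
Solving: y_paper = 1, y_ink = 3.
flyers enters the basis when its profit ≥ yᵀa₃ = 1·3 + 3·5 = 18.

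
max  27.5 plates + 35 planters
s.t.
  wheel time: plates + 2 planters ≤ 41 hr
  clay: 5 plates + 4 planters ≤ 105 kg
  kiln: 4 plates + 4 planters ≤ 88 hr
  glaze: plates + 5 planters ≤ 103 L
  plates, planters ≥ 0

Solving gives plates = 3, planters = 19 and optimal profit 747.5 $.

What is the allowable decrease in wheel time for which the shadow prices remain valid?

14

Binding constraints: wheel time, kiln. The basis is B = [[1,2],[4,4]] with det -4.
Per unit decrease in wheel time, x* moves by d = (1, -1).
The basis stays optimal until clay becomes binding; allowable decrease = 14 hr.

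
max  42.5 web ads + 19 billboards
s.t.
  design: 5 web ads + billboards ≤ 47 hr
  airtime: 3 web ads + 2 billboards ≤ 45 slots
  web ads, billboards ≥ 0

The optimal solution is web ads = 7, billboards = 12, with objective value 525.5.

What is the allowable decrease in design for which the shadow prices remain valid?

24.5

Binding constraints: design, airtime. The basis is B = [[5,1],[3,2]] with det 7.
Per unit decrease in design, x* moves by d = (-0.2857, 0.4286).
The basis stays optimal until web ads reaches 0; allowable decrease = 24.5 hr.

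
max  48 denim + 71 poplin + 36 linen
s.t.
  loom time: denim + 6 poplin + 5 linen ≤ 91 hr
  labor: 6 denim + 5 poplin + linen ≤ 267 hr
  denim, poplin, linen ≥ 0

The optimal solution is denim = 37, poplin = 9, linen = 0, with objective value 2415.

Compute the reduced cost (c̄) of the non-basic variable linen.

-1

Both loom time and labor are binding at x*.
The binding rows give the dual system: 1·y_loom time + 6·y_labor = 48 and 6·y_loom time + 5·y_labor = 71.
This yields shadow prices y_loom time = 6, y_labor = 7.
Reduced cost of linen: c₃ − yᵀa₃ = 36 − (6·5 + 7·1) = 36 − 37 = -1.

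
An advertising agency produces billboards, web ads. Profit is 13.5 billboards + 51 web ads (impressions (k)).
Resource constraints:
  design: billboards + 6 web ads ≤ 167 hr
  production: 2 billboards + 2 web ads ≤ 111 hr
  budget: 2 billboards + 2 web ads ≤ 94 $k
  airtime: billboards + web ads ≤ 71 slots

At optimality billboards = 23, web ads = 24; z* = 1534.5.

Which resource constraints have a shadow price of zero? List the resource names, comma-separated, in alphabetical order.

design: 167/167 (binding)
production: 94/111 (slack 17)
budget: 94/94 (binding)
airtime: 47/71 (slack 24)
By complementary slackness, a constraint with positive slack has shadow price 0 → airtime, production.

airtime, production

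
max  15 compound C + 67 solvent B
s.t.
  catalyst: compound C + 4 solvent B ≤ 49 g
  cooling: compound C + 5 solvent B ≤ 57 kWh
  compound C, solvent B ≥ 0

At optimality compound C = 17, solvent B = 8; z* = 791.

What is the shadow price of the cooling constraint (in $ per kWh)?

Both catalyst and cooling are binding at x*.
The binding rows give the dual system: 1·y_catalyst + 1·y_cooling = 15 and 4·y_catalyst + 5·y_cooling = 67.
→ y_catalyst = 8 and y_cooling = 7.
Shadow price of cooling = 7.

7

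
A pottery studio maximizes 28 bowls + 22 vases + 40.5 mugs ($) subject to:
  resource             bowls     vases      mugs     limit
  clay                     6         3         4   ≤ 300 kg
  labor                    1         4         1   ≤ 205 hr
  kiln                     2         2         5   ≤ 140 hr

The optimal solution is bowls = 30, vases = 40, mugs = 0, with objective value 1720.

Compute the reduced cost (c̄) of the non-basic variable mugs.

-7.5

Check each constraint at x*: clay 300/300 (tight); labor 190/205 (slack 15); kiln 140/140 (tight).
By complementary slackness, y = 0 for the non-binding constraint.
The binding rows give the dual system: 6·y_clay + 2·y_kiln = 28 and 3·y_clay + 2·y_kiln = 22.
→ y_clay = 2 and y_kiln = 8.
Reduced cost of mugs: c₃ − yᵀa₃ = 40.5 − (2·4 + 8·5) = 40.5 − 48 = -7.5.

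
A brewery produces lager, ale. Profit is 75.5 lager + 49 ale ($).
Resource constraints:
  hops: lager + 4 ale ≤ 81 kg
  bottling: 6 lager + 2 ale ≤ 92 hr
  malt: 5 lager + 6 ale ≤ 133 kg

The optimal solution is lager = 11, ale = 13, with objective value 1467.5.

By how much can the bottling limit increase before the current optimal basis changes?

Binding constraints: bottling, malt. The basis is B = [[6,2],[5,6]] with det 26.
Per unit increase in bottling, x* moves by d = (0.2308, -0.1923).
The basis stays optimal until ale reaches 0; allowable increase = 67.6 hr.

67.6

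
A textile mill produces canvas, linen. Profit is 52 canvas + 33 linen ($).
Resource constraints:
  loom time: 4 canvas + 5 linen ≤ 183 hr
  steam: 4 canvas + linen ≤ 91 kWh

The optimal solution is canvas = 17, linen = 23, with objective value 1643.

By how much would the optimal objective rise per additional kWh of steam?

Check each constraint at x*: loom time 183/183 (tight); steam 91/91 (tight).
The binding rows give the dual system: 4·y_loom time + 4·y_steam = 52 and 5·y_loom time + 1·y_steam = 33.
Solving: y_loom time = 5, y_steam = 8.
Shadow price of steam = 8.

8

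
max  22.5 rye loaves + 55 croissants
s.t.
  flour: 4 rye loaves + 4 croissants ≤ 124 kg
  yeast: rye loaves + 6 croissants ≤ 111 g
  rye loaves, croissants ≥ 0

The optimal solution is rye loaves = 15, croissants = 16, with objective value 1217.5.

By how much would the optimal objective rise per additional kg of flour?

At the optimum: flour uses 124 of 124 (binding); yeast uses 111 of 111 (binding).
From A_Bᵀ y = c: 4·y_flour + 1·y_yeast = 22.5; 4·y_flour + 6·y_yeast = 55.
→ y_flour = 4 and y_yeast = 6.5.
Shadow price of flour = 4.

4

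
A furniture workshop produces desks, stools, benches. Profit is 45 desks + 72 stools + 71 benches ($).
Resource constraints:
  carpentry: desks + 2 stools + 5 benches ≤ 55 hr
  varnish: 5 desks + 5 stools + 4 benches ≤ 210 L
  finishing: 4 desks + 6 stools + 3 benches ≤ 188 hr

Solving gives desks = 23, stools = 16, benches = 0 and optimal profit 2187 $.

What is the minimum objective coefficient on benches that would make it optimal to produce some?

Binding: carpentry and finishing. Non-binding: varnish (15 unused).
Slack constraints have shadow price 0 (complementary slackness).
Dual feasibility on the basic columns requires 1·y_carpentry + 4·y_finishing = 45, 2·y_carpentry + 6·y_finishing = 72.
Solving: y_carpentry = 9, y_finishing = 9.
benches enters the basis when its profit ≥ yᵀa₃ = 9·5 + 9·3 = 72.

72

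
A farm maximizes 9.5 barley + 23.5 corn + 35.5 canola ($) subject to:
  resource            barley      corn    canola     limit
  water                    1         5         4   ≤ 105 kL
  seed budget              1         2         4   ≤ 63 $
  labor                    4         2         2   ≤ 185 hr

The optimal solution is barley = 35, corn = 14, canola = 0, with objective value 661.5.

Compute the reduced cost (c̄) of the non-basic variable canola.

Check each constraint at x*: water 105/105 (tight); seed budget 63/63 (tight); labor 168/185 (slack 17).
Slack constraints have shadow price 0 (complementary slackness).
From A_Bᵀ y = c: 1·y_water + 1·y_seed budget = 9.5; 5·y_water + 2·y_seed budget = 23.5.
Solving: y_water = 1.5, y_seed budget = 8.
Reduced cost of canola: c₃ − yᵀa₃ = 35.5 − (1.5·4 + 8·4) = 35.5 − 38 = -2.5.

-2.5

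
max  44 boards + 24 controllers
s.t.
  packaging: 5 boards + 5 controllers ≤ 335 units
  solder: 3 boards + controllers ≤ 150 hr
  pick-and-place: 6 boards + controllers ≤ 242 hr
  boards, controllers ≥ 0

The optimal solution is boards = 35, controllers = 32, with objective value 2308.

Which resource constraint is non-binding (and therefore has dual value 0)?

solder

packaging: 335/335 (binding)
solder: 137/150 (slack 13)
pick-and-place: 242/242 (binding)
By complementary slackness, a constraint with positive slack has shadow price 0 → solder.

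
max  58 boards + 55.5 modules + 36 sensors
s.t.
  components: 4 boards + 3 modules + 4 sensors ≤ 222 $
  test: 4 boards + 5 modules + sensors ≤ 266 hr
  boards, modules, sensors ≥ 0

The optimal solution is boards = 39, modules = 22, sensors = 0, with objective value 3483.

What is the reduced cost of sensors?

-4

At the optimum: components uses 222 of 222 (binding); test uses 266 of 266 (binding).
Dual feasibility on the basic columns requires 4·y_components + 4·y_test = 58, 3·y_components + 5·y_test = 55.5.
This yields shadow prices y_components = 8.5, y_test = 6.
Reduced cost of sensors: c₃ − yᵀa₃ = 36 − (8.5·4 + 6·1) = 36 − 40 = -4.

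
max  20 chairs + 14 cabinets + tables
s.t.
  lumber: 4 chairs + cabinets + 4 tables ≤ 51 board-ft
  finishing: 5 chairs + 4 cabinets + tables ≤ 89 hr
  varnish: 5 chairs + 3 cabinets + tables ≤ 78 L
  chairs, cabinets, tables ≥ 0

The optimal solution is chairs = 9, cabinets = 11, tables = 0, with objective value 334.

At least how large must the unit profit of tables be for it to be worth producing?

4

Check each constraint at x*: lumber 47/51 (slack 4); finishing 89/89 (tight); varnish 78/78 (tight).
Since lumber is not tight, its dual is 0.
From A_Bᵀ y = c: 5·y_finishing + 5·y_varnish = 20; 4·y_finishing + 3·y_varnish = 14.
→ y_finishing = 2 and y_varnish = 2.
tables enters the basis when its profit ≥ yᵀa₃ = 2·1 + 2·1 = 4.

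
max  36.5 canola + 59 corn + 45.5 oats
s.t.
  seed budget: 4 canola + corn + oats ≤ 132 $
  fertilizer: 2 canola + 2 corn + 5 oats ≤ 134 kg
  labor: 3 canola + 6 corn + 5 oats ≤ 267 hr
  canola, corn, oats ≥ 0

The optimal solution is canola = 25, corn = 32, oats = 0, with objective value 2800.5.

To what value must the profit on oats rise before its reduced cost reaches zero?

49.5

Binding: seed budget and labor. Non-binding: fertilizer (20 unused).
Since fertilizer is not tight, its dual is 0.
Dual feasibility on the basic columns requires 4·y_seed budget + 3·y_labor = 36.5, 1·y_seed budget + 6·y_labor = 59.
→ y_seed budget = 2 and y_labor = 9.5.
oats enters the basis when its profit ≥ yᵀa₃ = 2·1 + 9.5·5 = 49.5.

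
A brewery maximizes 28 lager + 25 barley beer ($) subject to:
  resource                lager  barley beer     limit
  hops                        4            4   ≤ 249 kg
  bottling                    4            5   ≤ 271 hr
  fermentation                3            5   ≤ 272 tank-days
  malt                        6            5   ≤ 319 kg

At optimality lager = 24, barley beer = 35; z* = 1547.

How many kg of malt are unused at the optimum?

0

malt used = 6·24 + 5·35 = 319; slack = 319 − 319 = 0.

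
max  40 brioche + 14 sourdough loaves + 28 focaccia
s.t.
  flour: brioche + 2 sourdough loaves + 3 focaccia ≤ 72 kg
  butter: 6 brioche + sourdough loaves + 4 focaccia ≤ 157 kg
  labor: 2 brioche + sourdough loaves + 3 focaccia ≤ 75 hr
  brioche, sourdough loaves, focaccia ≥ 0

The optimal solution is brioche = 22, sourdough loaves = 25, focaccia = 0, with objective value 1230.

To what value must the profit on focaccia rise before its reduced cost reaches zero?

36

At the optimum: flour uses 72 of 72 (binding); butter uses 157 of 157 (binding); labor uses 69 of 75 (slack = 6).
Since labor is not tight, its dual is 0.
From A_Bᵀ y = c: 1·y_flour + 6·y_butter = 40; 2·y_flour + 1·y_butter = 14.
Solving: y_flour = 4, y_butter = 6.
focaccia enters the basis when its profit ≥ yᵀa₃ = 4·3 + 6·4 = 36.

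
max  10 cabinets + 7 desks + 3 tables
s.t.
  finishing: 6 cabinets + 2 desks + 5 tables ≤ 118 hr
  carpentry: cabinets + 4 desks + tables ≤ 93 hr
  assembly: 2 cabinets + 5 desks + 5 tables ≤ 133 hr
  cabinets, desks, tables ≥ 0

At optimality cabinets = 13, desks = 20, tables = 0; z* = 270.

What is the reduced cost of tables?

-5.5

Check each constraint at x*: finishing 118/118 (tight); carpentry 93/93 (tight); assembly 126/133 (slack 7).
By complementary slackness, y = 0 for the non-binding constraint.
The binding rows give the dual system: 6·y_finishing + 1·y_carpentry = 10 and 2·y_finishing + 4·y_carpentry = 7.
This yields shadow prices y_finishing = 1.5, y_carpentry = 1.
Reduced cost of tables: c₃ − yᵀa₃ = 3 − (1.5·5 + 1·1) = 3 − 8.5 = -5.5.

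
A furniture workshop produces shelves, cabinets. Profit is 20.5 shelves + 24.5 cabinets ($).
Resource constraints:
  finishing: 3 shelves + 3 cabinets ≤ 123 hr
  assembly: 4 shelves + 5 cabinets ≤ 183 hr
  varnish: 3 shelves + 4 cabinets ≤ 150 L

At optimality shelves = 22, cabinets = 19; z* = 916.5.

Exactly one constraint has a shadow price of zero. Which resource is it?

finishing: 123/123 (binding)
assembly: 183/183 (binding)
varnish: 142/150 (slack 8)
By complementary slackness, a constraint with positive slack has shadow price 0 → varnish.

varnish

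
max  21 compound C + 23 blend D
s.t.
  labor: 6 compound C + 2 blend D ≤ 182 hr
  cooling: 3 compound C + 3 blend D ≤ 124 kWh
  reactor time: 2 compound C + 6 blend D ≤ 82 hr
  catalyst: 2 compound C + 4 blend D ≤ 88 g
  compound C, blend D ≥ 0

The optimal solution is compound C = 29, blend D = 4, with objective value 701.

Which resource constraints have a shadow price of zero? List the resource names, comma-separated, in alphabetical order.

labor: 182/182 (binding)
cooling: 99/124 (slack 25)
reactor time: 82/82 (binding)
catalyst: 74/88 (slack 14)
By complementary slackness, a constraint with positive slack has shadow price 0 → catalyst, cooling.

catalyst, cooling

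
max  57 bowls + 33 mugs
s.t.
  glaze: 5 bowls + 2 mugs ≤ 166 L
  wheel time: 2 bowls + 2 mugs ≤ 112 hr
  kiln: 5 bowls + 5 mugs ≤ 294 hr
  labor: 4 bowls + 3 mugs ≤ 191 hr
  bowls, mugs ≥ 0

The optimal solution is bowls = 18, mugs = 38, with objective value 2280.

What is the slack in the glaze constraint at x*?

0

glaze used = 5·18 + 2·38 = 166; slack = 166 − 166 = 0.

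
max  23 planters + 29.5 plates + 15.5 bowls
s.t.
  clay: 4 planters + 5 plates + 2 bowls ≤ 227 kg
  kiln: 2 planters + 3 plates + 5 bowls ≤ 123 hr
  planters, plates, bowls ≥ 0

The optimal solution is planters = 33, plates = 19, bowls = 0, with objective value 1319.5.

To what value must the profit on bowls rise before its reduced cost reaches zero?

17.5

Both clay and kiln are binding at x*.
From A_Bᵀ y = c: 4·y_clay + 2·y_kiln = 23; 5·y_clay + 3·y_kiln = 29.5.
→ y_clay = 5 and y_kiln = 1.5.
bowls enters the basis when its profit ≥ yᵀa₃ = 5·2 + 1.5·5 = 17.5.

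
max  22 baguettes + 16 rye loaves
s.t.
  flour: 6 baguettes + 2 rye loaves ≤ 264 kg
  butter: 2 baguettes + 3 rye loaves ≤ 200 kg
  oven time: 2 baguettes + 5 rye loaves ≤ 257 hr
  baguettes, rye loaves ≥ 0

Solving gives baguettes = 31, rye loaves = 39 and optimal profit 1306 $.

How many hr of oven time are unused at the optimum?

oven time used = 2·31 + 5·39 = 257; slack = 257 − 257 = 0.

0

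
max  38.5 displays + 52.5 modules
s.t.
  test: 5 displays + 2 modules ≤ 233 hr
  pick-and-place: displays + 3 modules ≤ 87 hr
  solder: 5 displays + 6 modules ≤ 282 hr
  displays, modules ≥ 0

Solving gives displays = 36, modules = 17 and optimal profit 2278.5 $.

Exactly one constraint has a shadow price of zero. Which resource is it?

test

test: 214/233 (slack 19)
pick-and-place: 87/87 (binding)
solder: 282/282 (binding)
By complementary slackness, a constraint with positive slack has shadow price 0 → test.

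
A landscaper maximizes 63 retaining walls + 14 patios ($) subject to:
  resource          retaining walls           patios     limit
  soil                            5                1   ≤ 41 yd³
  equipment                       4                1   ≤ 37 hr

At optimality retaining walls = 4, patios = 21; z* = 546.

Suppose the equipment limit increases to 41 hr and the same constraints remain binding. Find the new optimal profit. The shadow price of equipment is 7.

Δb = 4, so new z* = 546 + (7)·(4) = 546 + 28 = 574.

574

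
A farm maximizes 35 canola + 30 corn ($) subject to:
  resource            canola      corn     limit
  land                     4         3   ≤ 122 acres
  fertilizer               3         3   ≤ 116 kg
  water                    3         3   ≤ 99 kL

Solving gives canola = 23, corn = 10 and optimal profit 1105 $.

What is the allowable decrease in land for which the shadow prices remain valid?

Binding constraints: land, water. The basis is B = [[4,3],[3,3]] with det 3.
Per unit decrease in land, x* moves by d = (-1, 1).
The basis stays optimal until canola reaches 0; allowable decrease = 23 acres.

23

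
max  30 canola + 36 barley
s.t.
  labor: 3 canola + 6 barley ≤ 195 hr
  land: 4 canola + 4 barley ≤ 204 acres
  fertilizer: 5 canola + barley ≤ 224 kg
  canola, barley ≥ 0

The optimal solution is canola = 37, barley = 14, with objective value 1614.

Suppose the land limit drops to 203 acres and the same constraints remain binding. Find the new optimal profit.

1608

Check each constraint at x*: labor 195/195 (tight); land 204/204 (tight); fertilizer 199/224 (slack 25).
Since fertilizer is not tight, its dual is 0.
From A_Bᵀ y = c: 3·y_labor + 4·y_land = 30; 6·y_labor + 4·y_land = 36.
Solving: y_labor = 2, y_land = 6.
Δz = y_land·Δb = 6 × (-1) = -6, so new z* = 1614 − 6 = 1608.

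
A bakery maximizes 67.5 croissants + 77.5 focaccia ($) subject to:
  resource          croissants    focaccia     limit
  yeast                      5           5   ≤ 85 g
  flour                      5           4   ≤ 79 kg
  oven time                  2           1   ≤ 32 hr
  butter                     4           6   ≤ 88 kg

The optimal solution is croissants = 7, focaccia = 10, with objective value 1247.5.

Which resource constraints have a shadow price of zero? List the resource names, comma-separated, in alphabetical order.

yeast: 85/85 (binding)
flour: 75/79 (slack 4)
oven time: 24/32 (slack 8)
butter: 88/88 (binding)
By complementary slackness, a constraint with positive slack has shadow price 0 → flour, oven time.

flour, oven time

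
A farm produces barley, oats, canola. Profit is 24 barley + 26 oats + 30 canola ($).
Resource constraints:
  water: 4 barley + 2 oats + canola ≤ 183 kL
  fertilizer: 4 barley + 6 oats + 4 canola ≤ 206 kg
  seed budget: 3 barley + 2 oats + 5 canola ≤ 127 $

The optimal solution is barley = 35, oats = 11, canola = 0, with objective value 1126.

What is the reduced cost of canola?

-2

At the optimum: water uses 162 of 183 (slack = 21); fertilizer uses 206 of 206 (binding); seed budget uses 127 of 127 (binding).
By complementary slackness, y = 0 for the non-binding constraint.
Dual feasibility on the basic columns requires 4·y_fertilizer + 3·y_seed budget = 24, 6·y_fertilizer + 2·y_seed budget = 26.
Solving: y_fertilizer = 3, y_seed budget = 4.
Reduced cost of canola: c₃ − yᵀa₃ = 30 − (3·4 + 4·5) = 30 − 32 = -2.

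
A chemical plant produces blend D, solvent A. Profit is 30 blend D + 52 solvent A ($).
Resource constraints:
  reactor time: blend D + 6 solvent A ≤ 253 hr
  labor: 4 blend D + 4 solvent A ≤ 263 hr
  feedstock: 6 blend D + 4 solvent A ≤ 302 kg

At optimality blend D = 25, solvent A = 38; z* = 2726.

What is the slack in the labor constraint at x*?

11

labor used = 4·25 + 4·38 = 252; slack = 263 − 252 = 11.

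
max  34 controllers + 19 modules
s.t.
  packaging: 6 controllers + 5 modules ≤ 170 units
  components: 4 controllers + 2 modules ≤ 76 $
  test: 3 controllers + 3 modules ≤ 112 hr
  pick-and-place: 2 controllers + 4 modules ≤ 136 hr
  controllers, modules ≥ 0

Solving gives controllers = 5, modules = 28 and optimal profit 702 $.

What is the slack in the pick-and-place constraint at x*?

pick-and-place used = 2·5 + 4·28 = 122; slack = 136 − 122 = 14.

14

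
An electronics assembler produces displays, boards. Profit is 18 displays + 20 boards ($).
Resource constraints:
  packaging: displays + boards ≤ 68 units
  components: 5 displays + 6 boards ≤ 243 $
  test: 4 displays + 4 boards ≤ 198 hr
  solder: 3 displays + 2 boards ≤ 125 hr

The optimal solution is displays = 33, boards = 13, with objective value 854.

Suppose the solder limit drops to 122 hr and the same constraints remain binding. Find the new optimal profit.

851

At the optimum: packaging uses 46 of 68 (slack = 22); components uses 243 of 243 (binding); test uses 184 of 198 (slack = 14); solder uses 125 of 125 (binding).
Since packaging, test are not tight, their duals are 0.
The binding rows give the dual system: 5·y_components + 3·y_solder = 18 and 6·y_components + 2·y_solder = 20.
This yields shadow prices y_components = 3, y_solder = 1.
Δz = y_solder·Δb = 1 × (-3) = -3, so new z* = 854 − 3 = 851.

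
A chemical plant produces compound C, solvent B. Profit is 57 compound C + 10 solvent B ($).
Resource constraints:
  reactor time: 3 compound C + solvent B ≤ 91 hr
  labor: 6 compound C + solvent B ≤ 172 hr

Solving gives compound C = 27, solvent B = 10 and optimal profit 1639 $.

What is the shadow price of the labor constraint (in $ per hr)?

9

Check each constraint at x*: reactor time 91/91 (tight); labor 172/172 (tight).
From A_Bᵀ y = c: 3·y_reactor time + 6·y_labor = 57; 1·y_reactor time + 1·y_labor = 10.
This yields shadow prices y_reactor time = 1, y_labor = 9.
Shadow price of labor = 9.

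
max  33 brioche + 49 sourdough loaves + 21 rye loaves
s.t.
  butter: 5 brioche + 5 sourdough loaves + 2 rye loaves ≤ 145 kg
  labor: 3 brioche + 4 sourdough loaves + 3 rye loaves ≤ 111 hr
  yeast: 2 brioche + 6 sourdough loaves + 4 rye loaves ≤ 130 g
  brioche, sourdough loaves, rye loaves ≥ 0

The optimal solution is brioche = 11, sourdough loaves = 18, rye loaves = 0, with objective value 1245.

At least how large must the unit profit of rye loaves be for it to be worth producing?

26

At the optimum: butter uses 145 of 145 (binding); labor uses 105 of 111 (slack = 6); yeast uses 130 of 130 (binding).
Slack constraints have shadow price 0 (complementary slackness).
From A_Bᵀ y = c: 5·y_butter + 2·y_yeast = 33; 5·y_butter + 6·y_yeast = 49.
This yields shadow prices y_butter = 5, y_yeast = 4.
rye loaves enters the basis when its profit ≥ yᵀa₃ = 5·2 + 4·4 = 26.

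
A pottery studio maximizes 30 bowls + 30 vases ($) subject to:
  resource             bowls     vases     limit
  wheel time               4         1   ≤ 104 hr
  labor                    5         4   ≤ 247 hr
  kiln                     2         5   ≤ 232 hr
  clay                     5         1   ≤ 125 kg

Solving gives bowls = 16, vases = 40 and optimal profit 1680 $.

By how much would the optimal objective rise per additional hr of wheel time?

5

At the optimum: wheel time uses 104 of 104 (binding); labor uses 240 of 247 (slack = 7); kiln uses 232 of 232 (binding); clay uses 120 of 125 (slack = 5).
Since labor, clay are not tight, their duals are 0.
Dual feasibility on the basic columns requires 4·y_wheel time + 2·y_kiln = 30, 1·y_wheel time + 5·y_kiln = 30.
Solving: y_wheel time = 5, y_kiln = 5.
Shadow price of wheel time = 5.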